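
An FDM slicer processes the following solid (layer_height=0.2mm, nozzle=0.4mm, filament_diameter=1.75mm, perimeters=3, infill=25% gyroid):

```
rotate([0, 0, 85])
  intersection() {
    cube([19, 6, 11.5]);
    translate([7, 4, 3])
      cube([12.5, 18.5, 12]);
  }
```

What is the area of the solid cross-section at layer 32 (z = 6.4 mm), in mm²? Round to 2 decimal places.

At z = 6.4 mm: the 19×6 cube contributes its full rectangle (area 114.00 mm²); the cube at (7, 4) (footprint 12.5×18.5) is included at this height (area 231.25 mm²); After intersecting: the 12.5×18.5 cube at (7, 4) partially overlaps the 19×6 cube; clipping to the common part keeps 24.00 mm² — area = 24.00 mm²; (whole slice rotated 85° about Z — lengths, areas and connectivity unchanged). Overall, the cross-section is a single solid region. Net area = 24.00 mm².

24.00 mm²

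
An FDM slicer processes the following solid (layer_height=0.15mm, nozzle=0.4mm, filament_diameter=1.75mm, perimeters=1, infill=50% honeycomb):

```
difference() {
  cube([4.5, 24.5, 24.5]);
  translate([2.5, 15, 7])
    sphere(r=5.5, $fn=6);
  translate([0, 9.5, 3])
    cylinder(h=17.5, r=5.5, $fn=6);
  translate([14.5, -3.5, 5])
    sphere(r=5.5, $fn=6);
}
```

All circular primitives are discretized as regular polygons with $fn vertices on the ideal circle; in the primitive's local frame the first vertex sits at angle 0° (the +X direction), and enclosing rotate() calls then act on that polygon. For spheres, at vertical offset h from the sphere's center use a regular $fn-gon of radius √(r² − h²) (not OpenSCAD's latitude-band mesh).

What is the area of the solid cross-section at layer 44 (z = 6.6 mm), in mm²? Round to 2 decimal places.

45.34 mm²

At z = 6.6 mm: the cube is present — its section is the full 4.5×24.5 rectangle (area 110.25 mm²); the r=5.5 sphere at (2.5, 15) contributes a regular 6-gon of circumradius √(5.5²−0.4²) = 5.485 (area = (6/2)·5.485²·sin(360°/6) = 78.18 mm²); the r=5.5 cylinder at (0, 9.5) contributes a regular 6-gon of circumradius 5.5 (area = (6/2)·5.500²·sin(360°/6) = 78.59 mm²); the r=5.5 sphere at (14.5, -3.5) slices to a regular 6-gon of circumradius 5.262 (√(r²−h²) with h=1.6 from center) (area = (6/2)·5.262²·sin(360°/6) = 71.94 mm²); Taking the first minus the rest: starting from the 4.5×24.5 cube (110.25 mm²), the r=5.5 sphere at (2.5, 15) partially overlaps it — only the 42.75 mm² overlap (of its 78.18 mm²) is removed, clipping the outline; the r=5.5 cylinder at (0, 9.5) partially overlaps it — only the 22.15 mm² overlap (of its 78.59 mm²) is removed, clipping the outline; the r=5.5 sphere at (14.5, -3.5) misses the remaining region (no effect) — area = 45.34 mm². Overall, the cross-section has 2 separate islands. Net area = 45.34 mm².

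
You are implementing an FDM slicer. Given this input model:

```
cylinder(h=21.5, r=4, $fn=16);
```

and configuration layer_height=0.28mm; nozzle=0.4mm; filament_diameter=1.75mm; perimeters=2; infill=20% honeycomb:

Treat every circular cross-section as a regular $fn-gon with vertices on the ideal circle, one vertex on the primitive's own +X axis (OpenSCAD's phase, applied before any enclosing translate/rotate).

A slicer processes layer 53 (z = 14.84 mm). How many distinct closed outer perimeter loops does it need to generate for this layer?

1

At z = 14.84 mm: the r=4 cylinder contributes a regular 16-gon of circumradius 4. The result has 1 disconnected region.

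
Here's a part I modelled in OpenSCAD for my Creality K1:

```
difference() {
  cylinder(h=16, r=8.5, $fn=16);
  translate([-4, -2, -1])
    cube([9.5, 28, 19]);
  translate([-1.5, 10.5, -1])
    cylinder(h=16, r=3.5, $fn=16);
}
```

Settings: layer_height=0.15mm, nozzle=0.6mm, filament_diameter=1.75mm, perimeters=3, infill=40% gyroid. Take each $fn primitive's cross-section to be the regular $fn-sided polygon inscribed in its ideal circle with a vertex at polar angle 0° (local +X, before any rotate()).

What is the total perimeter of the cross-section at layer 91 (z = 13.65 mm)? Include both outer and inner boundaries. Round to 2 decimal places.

70.04 mm

At z = 13.65 mm: the cylinder: section is a regular 16-gon, circumradius r=8.5 (perimeter = 2·16·8.500·sin(180°/16) = 53.06 mm); the cube at (-4, -2) (footprint 9.5×28) is included at this height (perimeter 75.00 mm); the r=3.5 cylinder at (-1.5, 10.5) contributes a regular 16-gon of circumradius 3.5 (perimeter = 2·16·3.500·sin(180°/16) = 21.85 mm); Taking the first minus the rest: starting from the r=8.5 cylinder, the 9.5×28 cube at (-4, -2) partially overlaps it — only the 93.83 mm² overlap (of its 266.00 mm²) is removed, clipping the outline; the r=3.5 cylinder at (-1.5, 10.5) misses the remaining region (no effect) — boundary = 70.04 mm. Overall, the cross-section is a single solid region. Total boundary length (outer) = 70.04 mm.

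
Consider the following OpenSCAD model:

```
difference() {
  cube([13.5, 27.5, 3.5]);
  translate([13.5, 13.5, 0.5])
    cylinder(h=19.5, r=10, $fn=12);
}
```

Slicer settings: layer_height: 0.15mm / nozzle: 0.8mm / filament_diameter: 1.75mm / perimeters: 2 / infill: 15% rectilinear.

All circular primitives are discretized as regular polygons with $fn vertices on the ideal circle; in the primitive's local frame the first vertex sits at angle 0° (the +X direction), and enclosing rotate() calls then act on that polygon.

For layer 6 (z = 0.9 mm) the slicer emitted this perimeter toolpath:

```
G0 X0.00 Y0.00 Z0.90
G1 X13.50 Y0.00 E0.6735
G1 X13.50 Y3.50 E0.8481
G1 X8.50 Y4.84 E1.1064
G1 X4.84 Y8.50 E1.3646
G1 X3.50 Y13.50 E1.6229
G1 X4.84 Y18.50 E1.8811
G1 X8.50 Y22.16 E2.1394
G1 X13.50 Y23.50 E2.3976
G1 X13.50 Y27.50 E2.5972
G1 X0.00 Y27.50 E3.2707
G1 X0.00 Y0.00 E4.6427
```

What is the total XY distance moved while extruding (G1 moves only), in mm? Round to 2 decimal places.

93.06 mm

Sum the Euclidean lengths of each G1 segment: total = 93.06 mm.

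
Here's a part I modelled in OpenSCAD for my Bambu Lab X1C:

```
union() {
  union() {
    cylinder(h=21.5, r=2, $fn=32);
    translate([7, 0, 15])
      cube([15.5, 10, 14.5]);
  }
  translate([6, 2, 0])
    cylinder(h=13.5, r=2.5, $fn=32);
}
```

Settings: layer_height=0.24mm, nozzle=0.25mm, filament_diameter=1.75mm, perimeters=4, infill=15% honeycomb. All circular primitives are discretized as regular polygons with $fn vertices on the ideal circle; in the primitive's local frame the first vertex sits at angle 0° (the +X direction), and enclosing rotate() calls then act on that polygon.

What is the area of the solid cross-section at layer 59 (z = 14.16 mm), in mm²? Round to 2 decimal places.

12.49 mm²

At z = 14.16 mm: the r=2 cylinder contributes a regular 32-gon of circumradius 2 (area = (32/2)·2.000²·sin(360°/32) = 12.49 mm²); the cube at (7, 0) does not reach this height (z outside [15, 29.5]); Combining (union): only the r=2 cylinder is present, so the union is just that shape — area = 12.49 mm²; the cylinder at (6, 2) is absent (z outside [0, 13.5]); Taking the union: only the result so far is present, so the union is just that shape — area = 12.49 mm². Overall, the cross-section is a single solid region. Net area = 12.49 mm².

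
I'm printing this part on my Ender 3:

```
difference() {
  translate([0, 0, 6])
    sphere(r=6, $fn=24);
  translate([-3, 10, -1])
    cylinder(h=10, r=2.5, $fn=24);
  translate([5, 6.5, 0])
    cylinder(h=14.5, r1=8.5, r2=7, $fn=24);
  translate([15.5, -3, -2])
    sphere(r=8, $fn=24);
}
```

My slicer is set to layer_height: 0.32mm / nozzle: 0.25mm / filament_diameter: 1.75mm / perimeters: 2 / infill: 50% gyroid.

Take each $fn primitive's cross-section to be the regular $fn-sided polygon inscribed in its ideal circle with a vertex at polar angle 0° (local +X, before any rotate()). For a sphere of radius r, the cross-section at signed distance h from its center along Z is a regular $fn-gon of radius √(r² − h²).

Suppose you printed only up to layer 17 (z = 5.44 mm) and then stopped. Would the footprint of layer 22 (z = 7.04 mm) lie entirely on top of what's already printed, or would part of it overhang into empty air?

part overhangs

Compare the two slices. At z = 5.44: the r=6 sphere contributes a regular 24-gon of circumradius √(6²−0.56²) = 5.974 (area = (24/2)·5.974²·sin(360°/24) = 110.84 mm²); the cylinder at (-3, 10): section is a regular 24-gon, circumradius r=2.5 (area = (24/2)·2.500²·sin(360°/24) = 19.41 mm²); the cone at (5, 6.5) contributes a regular 24-gon of circumradius 7.937 (interpolated between r1=8.5 and r2=7 at t=0.375) (area = (24/2)·7.937²·sin(360°/24) = 195.67 mm²); the r=8 sphere at (15.5, -3) contributes a regular 24-gon of circumradius √(8²−7.44²) = 2.940 (area = (24/2)·2.940²·sin(360°/24) = 26.85 mm²); Taking the first minus the rest: starting from the r=6 sphere (110.84 mm²), the r=2.5 cylinder at (-3, 10) misses the remaining region (no effect); the cone at (5, 6.5) partially overlaps it — only the 43.07 mm² overlap (of its 195.67 mm²) is removed, clipping the outline; the r=8 sphere at (15.5, -3) misses the remaining region (no effect) — area = 67.77 mm². At z = 7.04: the sphere: section is a regular 24-gon, circumradius = √(r²−h²) = √(6²−1.04²) = 5.909 (area = (24/2)·5.909²·sin(360°/24) = 108.45 mm²); the r=2.5 cylinder at (-3, 10) gives a regular 24-gon of circumradius 2.5 (constant along its height) (area = (24/2)·2.500²·sin(360°/24) = 19.41 mm²); the cone at (5, 6.5) (r1=8.5→r2=7) has section circumradius 7.772 here — a regular 24-gon (area = (24/2)·7.772²·sin(360°/24) = 187.59 mm²); the sphere at (15.5, -3) is not intersected at this z (|z−center|=9.040 > r=8); After the difference (first − rest): starting from the r=6 sphere (108.45 mm²), the r=2.5 cylinder at (-3, 10) misses the remaining region (no effect); the cone at (5, 6.5) partially overlaps it — only the 40.27 mm² overlap (of its 187.59 mm²) is removed, clipping the outline — area = 68.18 mm². Checking containment: at z = 7.04 the cross-section extends beyond the z = 5.44 cross-section by about 1.93 mm².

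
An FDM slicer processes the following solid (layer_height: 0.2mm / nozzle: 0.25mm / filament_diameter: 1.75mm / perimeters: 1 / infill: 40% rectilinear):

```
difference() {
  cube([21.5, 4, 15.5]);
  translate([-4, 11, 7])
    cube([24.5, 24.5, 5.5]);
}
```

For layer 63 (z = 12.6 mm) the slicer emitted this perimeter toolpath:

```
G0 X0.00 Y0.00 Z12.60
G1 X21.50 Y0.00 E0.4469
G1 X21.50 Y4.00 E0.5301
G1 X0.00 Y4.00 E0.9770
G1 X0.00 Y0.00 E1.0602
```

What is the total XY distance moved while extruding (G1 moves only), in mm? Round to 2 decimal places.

Sum the Euclidean lengths of each G1 segment: total = 51.00 mm.

51.00 mm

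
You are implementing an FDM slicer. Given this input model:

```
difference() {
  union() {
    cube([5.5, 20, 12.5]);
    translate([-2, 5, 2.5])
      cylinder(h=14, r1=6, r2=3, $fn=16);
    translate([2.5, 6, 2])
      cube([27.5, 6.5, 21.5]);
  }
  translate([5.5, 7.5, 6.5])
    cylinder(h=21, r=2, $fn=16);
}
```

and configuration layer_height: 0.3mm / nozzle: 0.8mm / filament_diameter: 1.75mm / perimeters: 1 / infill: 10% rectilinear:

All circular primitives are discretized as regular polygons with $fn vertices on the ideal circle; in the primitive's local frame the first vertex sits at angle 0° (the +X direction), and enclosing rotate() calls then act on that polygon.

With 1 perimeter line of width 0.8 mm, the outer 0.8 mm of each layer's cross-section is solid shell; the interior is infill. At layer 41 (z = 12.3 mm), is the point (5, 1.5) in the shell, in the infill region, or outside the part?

shell

At z = 12.3 mm: the 5.5×20 cube contributes its full rectangle; the cone at (-2, 5): at t=0.700 of its height the radius interpolates to r₁+(r₂−r₁)t = 3.900, giving a regular 16-gon of that circumradius; the cube at (2.5, 6) is present — its section is the full 27.5×6.5 rectangle; Combining (union): the regions partially overlap (shared area 28.10 mm²), so overlapping operands fuse into one piece — 1 connected region; the cylinder at (5.5, 7.5): section is a regular 16-gon, circumradius r=2; Subtracting the remaining from the first: starting from the result so far, the r=2 cylinder at (5.5, 7.5) partially overlaps it — only the 11.83 mm² overlap (of its 12.25 mm²) is removed, clipping the outline — 1 connected region. Overall, the cross-section is a single solid region. The nearest boundary edge runs (5.50, 5.50)→(5.50, 0.00); distance from the point to it = 0.50 mm. The point is inside the cross-section, 0.50 mm from the nearest boundary — within the 0.8 mm shell band (1 × 0.8).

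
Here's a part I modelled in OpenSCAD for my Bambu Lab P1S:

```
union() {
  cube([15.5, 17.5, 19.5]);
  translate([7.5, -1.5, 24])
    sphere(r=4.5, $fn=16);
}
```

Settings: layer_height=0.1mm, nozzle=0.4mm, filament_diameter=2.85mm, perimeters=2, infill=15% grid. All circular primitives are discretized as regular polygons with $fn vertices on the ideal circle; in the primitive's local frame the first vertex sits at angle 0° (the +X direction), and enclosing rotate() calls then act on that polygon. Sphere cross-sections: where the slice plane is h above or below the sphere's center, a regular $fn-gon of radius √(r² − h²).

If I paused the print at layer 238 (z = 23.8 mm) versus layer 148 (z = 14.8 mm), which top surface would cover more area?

layer 148 (z = 14.8 mm)

Layer 238 (z = 23.8): the cube does not reach this height (z outside [0, 19.5]); the sphere at (7.5, -1.5): section is a regular 16-gon, circumradius = √(r²−h²) = √(4.5²−0.2²) = 4.496 (area = (16/2)·4.496²·sin(360°/16) = 61.87 mm²); Merging all regions: only the r=4.5 sphere at (7.5, -1.5) is present, so the union is just that shape — area = 61.87 mm². So its area = 61.87 mm². Layer 148 (z = 14.8): the cube (footprint 15.5×17.5) is included at this height (area 271.25 mm²); the sphere at (7.5, -1.5) does not reach this height (|z−center|=9.200 > r=4.5); Merging all regions: only the 15.5×17.5 cube is present, so the union is just that shape — area = 271.25 mm². So its area = 271.25 mm². Layer 148 is larger (271.25 vs 61.87 mm²).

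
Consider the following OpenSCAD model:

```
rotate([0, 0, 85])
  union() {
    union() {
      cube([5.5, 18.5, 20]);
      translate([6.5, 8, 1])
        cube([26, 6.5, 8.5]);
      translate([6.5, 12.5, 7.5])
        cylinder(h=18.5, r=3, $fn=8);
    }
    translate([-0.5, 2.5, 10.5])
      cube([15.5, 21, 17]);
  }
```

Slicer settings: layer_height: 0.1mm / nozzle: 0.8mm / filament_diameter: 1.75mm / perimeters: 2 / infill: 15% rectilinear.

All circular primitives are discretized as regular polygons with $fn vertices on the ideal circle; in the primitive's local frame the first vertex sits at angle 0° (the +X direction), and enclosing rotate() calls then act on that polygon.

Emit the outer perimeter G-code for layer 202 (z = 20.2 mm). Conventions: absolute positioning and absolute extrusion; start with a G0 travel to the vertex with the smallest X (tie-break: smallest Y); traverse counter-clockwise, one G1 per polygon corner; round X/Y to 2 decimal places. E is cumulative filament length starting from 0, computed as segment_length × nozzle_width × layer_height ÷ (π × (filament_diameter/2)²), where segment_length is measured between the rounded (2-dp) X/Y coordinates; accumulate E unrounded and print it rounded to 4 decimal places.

G0 X-23.45 Y1.55 Z20.20
G1 X-2.53 Y-0.28 E0.6985
G1 X-1.18 Y15.16 E1.2140
G1 X-22.10 Y16.99 E1.9124
G1 X-23.45 Y1.55 E2.4279

At z = 20.2 mm: the cube does not reach this height (z outside [0, 20]); the cube at (6.5, 8) is not intersected at this z (z outside [1, 9.5]); the cylinder at (6.5, 12.5): section is a regular 8-gon, circumradius r=3; Merging all regions: only the r=3 cylinder at (6.5, 12.5) is present, so the union is just that shape — 1 connected region; the cube at (-0.5, 2.5) is present — its section is the full 15.5×21 rectangle; Combining (union): that combined region lies entirely inside the 15.5×21 cube at (-0.5, 2.5), so the union is just the 15.5×21 cube at (-0.5, 2.5) — 1 connected region; (rotated 85° about Z; rotation is an isometry so areas/perimeters/island counts are preserved). The outline is a single polygon with 4 vertices. Extrusion per mm of travel: 0.8 × 0.1 / (π × 0.875²) = 0.033260. Accumulating E over each segment gives final E = 2.4279.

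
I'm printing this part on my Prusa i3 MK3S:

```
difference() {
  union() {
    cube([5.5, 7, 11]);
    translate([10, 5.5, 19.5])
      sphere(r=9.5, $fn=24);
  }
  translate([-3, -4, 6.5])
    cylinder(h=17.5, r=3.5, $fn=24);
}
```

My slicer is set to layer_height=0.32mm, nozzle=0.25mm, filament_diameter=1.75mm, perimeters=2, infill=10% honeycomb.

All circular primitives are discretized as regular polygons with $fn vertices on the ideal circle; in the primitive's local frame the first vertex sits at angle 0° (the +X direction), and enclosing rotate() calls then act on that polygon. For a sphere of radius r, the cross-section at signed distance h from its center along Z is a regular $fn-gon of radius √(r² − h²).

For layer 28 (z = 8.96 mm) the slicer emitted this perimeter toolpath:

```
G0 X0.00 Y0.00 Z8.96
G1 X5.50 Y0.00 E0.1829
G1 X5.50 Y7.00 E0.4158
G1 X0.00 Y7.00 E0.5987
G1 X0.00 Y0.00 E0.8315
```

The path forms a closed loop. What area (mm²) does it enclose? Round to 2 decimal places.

38.50 mm²

Apply the shoelace formula to the sequence of (X, Y) vertices; enclosed area = 38.50 mm².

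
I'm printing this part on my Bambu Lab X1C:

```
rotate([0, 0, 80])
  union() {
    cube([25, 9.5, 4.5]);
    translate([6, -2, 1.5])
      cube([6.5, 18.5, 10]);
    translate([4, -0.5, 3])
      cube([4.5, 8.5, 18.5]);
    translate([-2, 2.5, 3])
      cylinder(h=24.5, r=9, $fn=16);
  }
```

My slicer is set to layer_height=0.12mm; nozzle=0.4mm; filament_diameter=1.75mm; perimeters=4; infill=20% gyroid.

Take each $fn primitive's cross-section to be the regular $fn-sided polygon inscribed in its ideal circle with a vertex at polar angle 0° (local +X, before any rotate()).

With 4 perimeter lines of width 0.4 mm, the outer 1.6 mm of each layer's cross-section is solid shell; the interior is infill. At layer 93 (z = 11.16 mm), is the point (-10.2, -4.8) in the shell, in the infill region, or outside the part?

At z = 11.16 mm: the cube is not intersected at this z (z outside [0, 4.5]); the 6.5×18.5 cube at (6, -2) contributes its full rectangle; the 4.5×8.5 cube at (4, -0.5) contributes its full rectangle; the cylinder at (-2, 2.5): section is a regular 16-gon, circumradius r=9; Taking the union: the regions partially overlap (shared area 42.09 mm²), so overlapping operands fuse into one piece — 1 connected region; (whole slice rotated 80° about Z — lengths, areas and connectivity unchanged). Overall, the cross-section is a single solid region. Undo the 80° rotation: the query point maps to (-6.498, 9.212) in the un-rotated model frame. The nearest boundary edge runs (-8.36, 8.86)→(-5.44, 10.81); distance from the point to it = 0.75 mm. The point is inside the cross-section, 0.75 mm from the nearest boundary — within the 1.6 mm shell band (4 × 0.4).

shell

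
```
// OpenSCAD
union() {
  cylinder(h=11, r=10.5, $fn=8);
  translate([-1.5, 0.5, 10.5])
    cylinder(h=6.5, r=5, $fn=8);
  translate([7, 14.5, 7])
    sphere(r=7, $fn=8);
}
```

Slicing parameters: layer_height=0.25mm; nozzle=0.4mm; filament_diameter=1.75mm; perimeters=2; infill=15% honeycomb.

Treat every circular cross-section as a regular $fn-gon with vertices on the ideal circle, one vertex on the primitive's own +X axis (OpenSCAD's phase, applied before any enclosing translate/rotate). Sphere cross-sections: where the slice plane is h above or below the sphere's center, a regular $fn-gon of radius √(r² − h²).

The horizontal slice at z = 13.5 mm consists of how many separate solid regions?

At z = 13.5 mm: the cylinder does not reach this height (z outside [0, 11]); the cylinder at (-1.5, 0.5): section is a regular 8-gon, circumradius r=5; the r=7 sphere at (7, 14.5) contributes a regular 8-gon of circumradius √(7²−6.5²) = 2.598; Merging all regions: the 2 present regions are separate (no shared area or edge), so areas and boundary lengths simply add and each stays a separate island — 2 connected regions. The result has 2 disconnected regions.

2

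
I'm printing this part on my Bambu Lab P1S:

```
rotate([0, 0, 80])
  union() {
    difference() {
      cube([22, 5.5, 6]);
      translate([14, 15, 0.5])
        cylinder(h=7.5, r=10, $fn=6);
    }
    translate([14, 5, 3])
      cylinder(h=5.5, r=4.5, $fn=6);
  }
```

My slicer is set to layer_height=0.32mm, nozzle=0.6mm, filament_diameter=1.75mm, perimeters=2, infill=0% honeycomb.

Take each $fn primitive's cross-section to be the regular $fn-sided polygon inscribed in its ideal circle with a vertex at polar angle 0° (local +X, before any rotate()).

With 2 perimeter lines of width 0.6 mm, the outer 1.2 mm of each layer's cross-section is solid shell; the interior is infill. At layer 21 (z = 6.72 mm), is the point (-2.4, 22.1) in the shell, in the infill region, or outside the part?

outside

At z = 6.72 mm: the cube does not reach this height (z outside [0, 6]); the r=10 cylinder at (14, 15) gives a regular 6-gon of circumradius 10 (constant along its height); After the difference (first − rest): the first operand is absent here, so nothing remains; the r=4.5 cylinder at (14, 5) contributes a regular 6-gon of circumradius 4.5; Combining (union): only the r=4.5 cylinder at (14, 5) is present, so the union is just that shape — 1 connected region; (whole slice rotated 80° about Z — lengths, areas and connectivity unchanged). Overall, the cross-section is a single solid region. Undo the 80° rotation: the query point maps to (21.347, 6.201) in the un-rotated model frame. The nearest boundary edge runs (18.50, 5.00)→(16.25, 8.90); distance from the point to it = 3.09 mm. The point is not inside any of the regions above, so it lies outside the cross-section (3.09 mm from the nearest boundary).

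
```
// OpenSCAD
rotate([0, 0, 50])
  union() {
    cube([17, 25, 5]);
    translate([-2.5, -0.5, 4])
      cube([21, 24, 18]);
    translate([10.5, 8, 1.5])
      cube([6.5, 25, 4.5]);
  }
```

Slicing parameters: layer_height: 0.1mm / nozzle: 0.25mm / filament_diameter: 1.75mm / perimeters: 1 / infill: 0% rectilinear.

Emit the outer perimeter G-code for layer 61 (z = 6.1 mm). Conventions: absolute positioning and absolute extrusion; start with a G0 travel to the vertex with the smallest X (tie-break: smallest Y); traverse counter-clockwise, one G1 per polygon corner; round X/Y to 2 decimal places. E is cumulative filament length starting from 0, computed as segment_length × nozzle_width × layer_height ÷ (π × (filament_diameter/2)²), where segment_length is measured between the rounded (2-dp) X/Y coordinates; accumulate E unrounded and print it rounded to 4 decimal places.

At z = 6.1 mm: the cube is not intersected at this z (z outside [0, 5]); the cube at (-2.5, -0.5) (footprint 21×24) is included at this height; the cube at (10.5, 8) is not intersected at this z (z outside [1.5, 6]); Combining (union): only the 21×24 cube at (-2.5, -0.5) is present, so the union is just that shape — 1 connected region; (rotated 50° about Z; rotation is an isometry so areas/perimeters/island counts are preserved). The outline is a single polygon with 4 vertices. Extrusion per mm of travel: 0.25 × 0.1 / (π × 0.875²) = 0.010394. Accumulating E over each segment gives final E = 0.9355.

G0 X-19.61 Y13.19 Z6.10
G1 X-1.22 Y-2.24 E0.2495
G1 X12.27 Y13.85 E0.4677
G1 X-6.11 Y29.28 E0.7172
G1 X-19.61 Y13.19 E0.9355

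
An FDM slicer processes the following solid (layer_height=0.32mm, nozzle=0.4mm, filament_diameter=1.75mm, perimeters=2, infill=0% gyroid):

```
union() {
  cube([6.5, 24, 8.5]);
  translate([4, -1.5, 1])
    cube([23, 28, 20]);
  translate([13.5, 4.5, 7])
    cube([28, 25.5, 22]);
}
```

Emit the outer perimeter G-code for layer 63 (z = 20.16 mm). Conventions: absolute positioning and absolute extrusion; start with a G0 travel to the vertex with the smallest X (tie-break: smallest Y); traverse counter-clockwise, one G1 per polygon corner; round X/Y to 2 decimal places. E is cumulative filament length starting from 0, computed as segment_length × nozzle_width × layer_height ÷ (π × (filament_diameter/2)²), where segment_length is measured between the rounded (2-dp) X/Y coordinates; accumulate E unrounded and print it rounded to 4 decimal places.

At z = 20.16 mm: the cube does not reach this height (z outside [0, 8.5]); the cube at (4, -1.5) is present — its section is the full 23×28 rectangle; the cube at (13.5, 4.5) (footprint 28×25.5) is included at this height; Taking the union: the regions partially overlap (shared area 297.00 mm²), so overlapping operands fuse into one piece — 1 connected region. The outline is a single polygon with 8 vertices. Extrusion per mm of travel: 0.4 × 0.32 / (π × 0.875²) = 0.053216. Accumulating E over each segment gives final E = 7.3438.

G0 X4.00 Y-1.50 Z20.16
G1 X27.00 Y-1.50 E1.2240
G1 X27.00 Y4.50 E1.5433
G1 X41.50 Y4.50 E2.3149
G1 X41.50 Y30.00 E3.6719
G1 X13.50 Y30.00 E5.1620
G1 X13.50 Y26.50 E5.3482
G1 X4.00 Y26.50 E5.8538
G1 X4.00 Y-1.50 E7.3438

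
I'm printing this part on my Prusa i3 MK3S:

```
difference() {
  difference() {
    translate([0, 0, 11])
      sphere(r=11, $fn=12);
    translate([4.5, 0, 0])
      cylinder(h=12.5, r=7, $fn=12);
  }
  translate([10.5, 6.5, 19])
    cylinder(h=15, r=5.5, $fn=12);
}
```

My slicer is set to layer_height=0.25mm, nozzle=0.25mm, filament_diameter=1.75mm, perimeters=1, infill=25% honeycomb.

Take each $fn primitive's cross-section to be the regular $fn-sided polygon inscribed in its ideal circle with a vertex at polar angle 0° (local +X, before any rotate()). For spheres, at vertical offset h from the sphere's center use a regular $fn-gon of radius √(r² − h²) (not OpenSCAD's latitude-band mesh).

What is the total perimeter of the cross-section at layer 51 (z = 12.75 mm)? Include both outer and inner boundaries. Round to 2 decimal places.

At z = 12.75 mm: the r=11 sphere slices to a regular 12-gon of circumradius 10.860 (√(r²−h²) with h=1.75 from center) (perimeter = 2·12·10.860·sin(180°/12) = 67.46 mm); the cylinder at (4.5, 0) is absent (z outside [0, 12.5]); Subtracting the remaining from the first: none of the subtracted shapes is present at this height, so the r=11 sphere is unchanged — boundary = 67.46 mm; the cylinder at (10.5, 6.5) is not intersected at this z (z outside [19, 34]); Subtracting the remaining from the first: none of the subtracted shapes is present at this height, so that combined region is unchanged — boundary = 67.46 mm. Overall, the cross-section is a single solid region. Total boundary length (outer) = 67.46 mm.

67.46 mm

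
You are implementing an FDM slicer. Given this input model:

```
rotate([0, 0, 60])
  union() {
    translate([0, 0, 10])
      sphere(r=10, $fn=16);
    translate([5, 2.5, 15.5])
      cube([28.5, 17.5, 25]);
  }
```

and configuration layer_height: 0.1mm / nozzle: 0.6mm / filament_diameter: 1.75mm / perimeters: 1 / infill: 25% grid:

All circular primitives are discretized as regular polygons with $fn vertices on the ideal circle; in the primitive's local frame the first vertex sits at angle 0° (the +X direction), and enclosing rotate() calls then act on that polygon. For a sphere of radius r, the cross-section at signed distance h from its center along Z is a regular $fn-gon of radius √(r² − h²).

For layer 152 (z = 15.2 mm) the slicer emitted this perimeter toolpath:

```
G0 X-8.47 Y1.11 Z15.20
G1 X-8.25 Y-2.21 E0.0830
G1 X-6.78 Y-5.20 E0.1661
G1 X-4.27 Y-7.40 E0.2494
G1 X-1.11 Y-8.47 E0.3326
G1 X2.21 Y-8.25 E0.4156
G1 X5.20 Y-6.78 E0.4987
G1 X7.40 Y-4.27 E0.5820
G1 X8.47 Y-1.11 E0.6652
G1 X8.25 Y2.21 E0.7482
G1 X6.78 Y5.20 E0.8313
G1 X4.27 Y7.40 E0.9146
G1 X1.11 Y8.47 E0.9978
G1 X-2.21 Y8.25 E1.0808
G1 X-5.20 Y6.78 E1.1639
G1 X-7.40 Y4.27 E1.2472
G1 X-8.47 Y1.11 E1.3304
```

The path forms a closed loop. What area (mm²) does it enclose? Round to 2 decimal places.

Apply the shoelace formula to the sequence of (X, Y) vertices; enclosed area = 223.43 mm².

223.43 mm²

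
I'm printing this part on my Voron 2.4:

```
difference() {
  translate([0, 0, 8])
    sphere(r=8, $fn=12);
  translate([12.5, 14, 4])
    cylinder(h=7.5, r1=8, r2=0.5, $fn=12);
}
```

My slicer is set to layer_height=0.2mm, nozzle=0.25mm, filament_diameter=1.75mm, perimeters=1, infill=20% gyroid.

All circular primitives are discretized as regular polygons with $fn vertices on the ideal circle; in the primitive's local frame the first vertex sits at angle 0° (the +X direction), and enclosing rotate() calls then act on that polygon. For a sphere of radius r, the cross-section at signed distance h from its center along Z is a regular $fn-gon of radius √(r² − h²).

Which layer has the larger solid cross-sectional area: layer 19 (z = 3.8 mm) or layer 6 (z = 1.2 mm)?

layer 19 (z = 3.8 mm)

Layer 19 (z = 3.8): the r=8 sphere contributes a regular 12-gon of circumradius √(8²−4.2²) = 6.809 (area = (12/2)·6.809²·sin(360°/12) = 139.08 mm²); the cone at (12.5, 14) is absent (z outside [4, 11.5]); Subtracting the remaining from the first: none of the subtracted shapes is present at this height, so the r=8 sphere is unchanged — area = 139.08 mm². So its area = 139.08 mm². Layer 6 (z = 1.2): the r=8 sphere slices to a regular 12-gon of circumradius 4.214 (√(r²−h²) with h=6.8 from center) (area = (12/2)·4.214²·sin(360°/12) = 53.28 mm²); the cone at (12.5, 14) is absent (z outside [4, 11.5]); After the difference (first − rest): none of the subtracted shapes is present at this height, so the r=8 sphere is unchanged — area = 53.28 mm². So its area = 53.28 mm². Layer 19 is larger (139.08 vs 53.28 mm²).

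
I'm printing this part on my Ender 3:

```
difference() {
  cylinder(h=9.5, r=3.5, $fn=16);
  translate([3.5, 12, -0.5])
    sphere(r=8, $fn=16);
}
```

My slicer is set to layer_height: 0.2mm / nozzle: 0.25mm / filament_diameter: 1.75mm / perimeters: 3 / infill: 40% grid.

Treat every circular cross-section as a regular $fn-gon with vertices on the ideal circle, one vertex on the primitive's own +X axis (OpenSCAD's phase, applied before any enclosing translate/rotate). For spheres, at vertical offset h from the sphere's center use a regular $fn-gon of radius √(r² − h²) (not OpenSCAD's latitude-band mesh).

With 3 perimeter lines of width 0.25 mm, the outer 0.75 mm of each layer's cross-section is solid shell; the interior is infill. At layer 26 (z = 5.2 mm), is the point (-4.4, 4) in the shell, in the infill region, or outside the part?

outside

At z = 5.2 mm: the r=3.5 cylinder gives a regular 16-gon of circumradius 3.5 (constant along its height); the r=8 sphere at (3.5, 12) slices to a regular 16-gon of circumradius 5.613 (√(r²−h²) with h=5.7 from center); Taking the first minus the rest: starting from the r=3.5 cylinder, the r=8 sphere at (3.5, 12) misses the remaining region (no effect) — 1 connected region. Overall, the cross-section is a single solid region. The nearest boundary edge runs (-3.23, 1.34)→(-2.47, 2.47); distance from the point to it = 2.46 mm. The point is not inside any of the regions above, so it lies outside the cross-section (2.46 mm from the nearest boundary).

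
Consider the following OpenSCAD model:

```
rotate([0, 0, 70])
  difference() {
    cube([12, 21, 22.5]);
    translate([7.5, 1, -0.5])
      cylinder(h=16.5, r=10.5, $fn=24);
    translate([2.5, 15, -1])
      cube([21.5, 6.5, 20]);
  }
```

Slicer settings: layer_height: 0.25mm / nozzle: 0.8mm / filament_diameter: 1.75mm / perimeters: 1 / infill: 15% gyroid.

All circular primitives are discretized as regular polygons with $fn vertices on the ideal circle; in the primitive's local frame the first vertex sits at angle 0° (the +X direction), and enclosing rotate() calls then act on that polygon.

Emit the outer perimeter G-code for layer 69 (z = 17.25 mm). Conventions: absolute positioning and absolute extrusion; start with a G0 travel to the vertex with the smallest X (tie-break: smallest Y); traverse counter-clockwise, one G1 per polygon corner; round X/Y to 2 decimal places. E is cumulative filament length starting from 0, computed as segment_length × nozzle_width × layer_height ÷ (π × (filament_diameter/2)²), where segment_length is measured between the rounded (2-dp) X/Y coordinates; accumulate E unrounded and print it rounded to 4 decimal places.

G0 X-19.73 Y7.18 Z17.25
G1 X0.00 Y0.00 E1.7458
G1 X4.10 Y11.28 E2.7438
G1 X-9.99 Y16.41 E3.9906
G1 X-13.24 Y7.48 E4.7808
G1 X-18.88 Y9.53 E5.2798
G1 X-19.73 Y7.18 E5.4876

At z = 17.25 mm: the cube is present — its section is the full 12×21 rectangle; the cylinder at (7.5, 1) does not reach this height (z outside [-0.5, 16]); the 21.5×6.5 cube at (2.5, 15) contributes its full rectangle; Subtracting the remaining from the first: starting from the 12×21 cube, the 21.5×6.5 cube at (2.5, 15) partially overlaps it — only the 57.00 mm² overlap (of its 139.75 mm²) is removed, clipping the outline — 1 connected region; (rotated 70° about Z; rotation is an isometry so areas/perimeters/island counts are preserved). The outline is a single polygon with 6 vertices. Extrusion per mm of travel: 0.8 × 0.25 / (π × 0.875²) = 0.083150. Accumulating E over each segment gives final E = 5.4876.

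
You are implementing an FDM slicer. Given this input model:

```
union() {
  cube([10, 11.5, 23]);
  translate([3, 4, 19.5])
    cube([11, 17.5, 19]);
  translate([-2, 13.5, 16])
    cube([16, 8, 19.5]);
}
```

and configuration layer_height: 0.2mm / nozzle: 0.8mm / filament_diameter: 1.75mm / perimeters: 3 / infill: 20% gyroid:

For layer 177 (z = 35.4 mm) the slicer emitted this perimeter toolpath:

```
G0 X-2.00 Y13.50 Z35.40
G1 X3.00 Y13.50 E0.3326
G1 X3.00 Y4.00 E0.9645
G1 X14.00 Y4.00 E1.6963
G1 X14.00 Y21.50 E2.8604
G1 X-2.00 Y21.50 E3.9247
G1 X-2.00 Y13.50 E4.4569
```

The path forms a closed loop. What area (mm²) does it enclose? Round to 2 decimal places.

Apply the shoelace formula to the sequence of (X, Y) vertices; enclosed area = 232.50 mm².

232.50 mm²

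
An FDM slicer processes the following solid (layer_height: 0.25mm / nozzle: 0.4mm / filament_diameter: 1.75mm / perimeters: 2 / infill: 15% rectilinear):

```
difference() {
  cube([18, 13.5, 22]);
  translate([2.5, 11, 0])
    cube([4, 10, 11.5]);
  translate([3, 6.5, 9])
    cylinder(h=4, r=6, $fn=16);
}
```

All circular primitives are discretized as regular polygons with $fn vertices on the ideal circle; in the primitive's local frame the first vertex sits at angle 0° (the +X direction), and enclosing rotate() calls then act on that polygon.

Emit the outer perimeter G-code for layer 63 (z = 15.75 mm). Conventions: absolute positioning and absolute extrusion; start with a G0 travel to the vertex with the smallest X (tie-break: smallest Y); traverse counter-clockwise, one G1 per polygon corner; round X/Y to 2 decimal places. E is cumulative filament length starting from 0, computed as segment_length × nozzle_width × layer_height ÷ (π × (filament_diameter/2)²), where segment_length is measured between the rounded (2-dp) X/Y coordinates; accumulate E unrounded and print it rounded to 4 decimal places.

At z = 15.75 mm: the cube (footprint 18×13.5) is included at this height; the cube at (2.5, 11) does not reach this height (z outside [0, 11.5]); the cylinder at (3, 6.5) does not reach this height (z outside [9, 13]); Taking the first minus the rest: none of the subtracted shapes is present at this height, so the 18×13.5 cube is unchanged — 1 connected region. The outline is a single polygon with 4 vertices. Extrusion per mm of travel: 0.4 × 0.25 / (π × 0.875²) = 0.041575. Accumulating E over each segment gives final E = 2.6192.

G0 X0.00 Y0.00 Z15.75
G1 X18.00 Y0.00 E0.7484
G1 X18.00 Y13.50 E1.3096
G1 X0.00 Y13.50 E2.0580
G1 X0.00 Y0.00 E2.6192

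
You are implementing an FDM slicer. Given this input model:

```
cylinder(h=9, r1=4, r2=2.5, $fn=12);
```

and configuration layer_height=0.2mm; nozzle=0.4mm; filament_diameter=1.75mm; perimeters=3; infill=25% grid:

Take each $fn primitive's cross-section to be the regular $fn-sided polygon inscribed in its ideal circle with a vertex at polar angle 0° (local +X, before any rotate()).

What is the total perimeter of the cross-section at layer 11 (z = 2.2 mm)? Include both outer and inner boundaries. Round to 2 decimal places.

22.57 mm

At z = 2.2 mm: the cone contributes a regular 12-gon of circumradius 3.633 (interpolated between r1=4 and r2=2.5 at t=0.244) (perimeter = 2·12·3.633·sin(180°/12) = 22.57 mm). Overall, the cross-section is a single solid region. Total boundary length (outer) = 22.57 mm.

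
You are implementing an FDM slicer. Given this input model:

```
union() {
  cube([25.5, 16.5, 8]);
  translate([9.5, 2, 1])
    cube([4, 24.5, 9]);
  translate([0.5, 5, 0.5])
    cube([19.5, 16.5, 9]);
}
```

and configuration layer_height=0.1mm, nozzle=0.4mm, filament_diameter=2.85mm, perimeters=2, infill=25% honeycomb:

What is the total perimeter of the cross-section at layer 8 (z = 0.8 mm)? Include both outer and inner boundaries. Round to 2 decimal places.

94.00 mm

At z = 0.8 mm: the cube is present — its section is the full 25.5×16.5 rectangle (perimeter 84.00 mm); the cube at (9.5, 2) is absent (z outside [1, 10]); the cube at (0.5, 5) is present — its section is the full 19.5×16.5 rectangle (perimeter 72.00 mm); Combining (union): the regions partially overlap (shared area 224.25 mm²), so the edge portions inside another operand are dropped and the merged outline is re-measured after clipping — boundary = 94.00 mm. Overall, the cross-section is a single solid region. Total boundary length (outer) = 94.00 mm.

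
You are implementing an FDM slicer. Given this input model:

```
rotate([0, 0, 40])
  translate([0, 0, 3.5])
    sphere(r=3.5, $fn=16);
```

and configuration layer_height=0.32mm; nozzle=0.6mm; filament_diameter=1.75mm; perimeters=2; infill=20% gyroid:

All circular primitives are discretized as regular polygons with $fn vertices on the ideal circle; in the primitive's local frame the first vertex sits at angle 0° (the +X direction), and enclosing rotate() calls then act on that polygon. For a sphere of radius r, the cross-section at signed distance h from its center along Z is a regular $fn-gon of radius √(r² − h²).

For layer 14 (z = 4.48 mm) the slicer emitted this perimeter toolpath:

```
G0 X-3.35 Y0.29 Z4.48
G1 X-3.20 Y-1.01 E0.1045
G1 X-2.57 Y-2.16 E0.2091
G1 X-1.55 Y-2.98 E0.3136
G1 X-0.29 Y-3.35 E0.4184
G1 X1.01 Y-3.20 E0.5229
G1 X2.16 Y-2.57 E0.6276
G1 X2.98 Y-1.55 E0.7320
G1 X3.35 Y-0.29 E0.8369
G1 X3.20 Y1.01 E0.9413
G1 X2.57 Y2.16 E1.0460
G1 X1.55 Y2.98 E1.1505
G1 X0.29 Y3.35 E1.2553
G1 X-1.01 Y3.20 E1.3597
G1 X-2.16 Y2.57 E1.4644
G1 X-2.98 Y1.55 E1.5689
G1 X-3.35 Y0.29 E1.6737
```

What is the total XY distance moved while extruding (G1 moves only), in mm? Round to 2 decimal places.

20.97 mm

Sum the Euclidean lengths of each G1 segment: total = 20.97 mm.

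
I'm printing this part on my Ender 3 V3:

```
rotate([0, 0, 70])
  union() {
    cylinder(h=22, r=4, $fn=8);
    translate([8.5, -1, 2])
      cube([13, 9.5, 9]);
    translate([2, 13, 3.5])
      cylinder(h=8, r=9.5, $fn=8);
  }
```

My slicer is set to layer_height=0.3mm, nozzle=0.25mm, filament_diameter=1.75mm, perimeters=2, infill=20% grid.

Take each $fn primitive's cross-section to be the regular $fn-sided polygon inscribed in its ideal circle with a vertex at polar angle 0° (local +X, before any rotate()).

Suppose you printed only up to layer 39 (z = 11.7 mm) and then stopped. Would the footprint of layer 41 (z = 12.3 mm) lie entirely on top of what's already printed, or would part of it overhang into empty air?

entirely on top

Compare the two slices. At z = 11.7: the cylinder: section is a regular 8-gon, circumradius r=4 (area = (8/2)·4.000²·sin(360°/8) = 45.25 mm²); the cube at (8.5, -1) is absent (z outside [2, 11]); the cylinder at (2, 13) does not reach this height (z outside [3.5, 11.5]); Merging all regions: only the r=4 cylinder is present, so the union is just that shape — area = 45.25 mm²; (rotated 70° about Z; rotation is an isometry so areas/perimeters/island counts are preserved). At z = 12.3: the r=4 cylinder gives a regular 8-gon of circumradius 4 (constant along its height) (area = (8/2)·4.000²·sin(360°/8) = 45.25 mm²); the cube at (8.5, -1) is not intersected at this z (z outside [2, 11]); the cylinder at (2, 13) is absent (z outside [3.5, 11.5]); Combining (union): only the r=4 cylinder is present, so the union is just that shape — area = 45.25 mm²; (whole slice rotated 70° about Z — lengths, areas and connectivity unchanged). Checking containment: the cross-section at z = 12.3 is a subset of the cross-section at z = 11.7.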